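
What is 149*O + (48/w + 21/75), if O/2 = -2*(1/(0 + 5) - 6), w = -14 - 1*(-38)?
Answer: 86477/25 ≈ 3459.1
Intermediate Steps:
w = 24 (w = -14 + 38 = 24)
O = 116/5 (O = 2*(-2*(1/(0 + 5) - 6)) = 2*(-2*(1/5 - 6)) = 2*(-2*(⅕ - 6)) = 2*(-2*(-29/5)) = 2*(58/5) = 116/5 ≈ 23.200)
149*O + (48/w + 21/75) = 149*(116/5) + (48/24 + 21/75) = 17284/5 + (48*(1/24) + 21*(1/75)) = 17284/5 + (2 + 7/25) = 17284/5 + 57/25 = 86477/25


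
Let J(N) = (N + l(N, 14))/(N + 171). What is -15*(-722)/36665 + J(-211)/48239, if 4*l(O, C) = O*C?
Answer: 8372779287/28298926960 ≈ 0.29587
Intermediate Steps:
l(O, C) = C*O/4 (l(O, C) = (O*C)/4 = (C*O)/4 = C*O/4)
J(N) = 9*N/(2*(171 + N)) (J(N) = (N + (¼)*14*N)/(N + 171) = (N + 7*N/2)/(171 + N) = (9*N/2)/(171 + N) = 9*N/(2*(171 + N)))
-15*(-722)/36665 + J(-211)/48239 = -15*(-722)/36665 + ((9/2)*(-211)/(171 - 211))/48239 = 10830*(1/36665) + ((9/2)*(-211)/(-40))*(1/48239) = 2166/7333 + ((9/2)*(-211)*(-1/40))*(1/48239) = 2166/7333 + (1899/80)*(1/48239) = 2166/7333 + 1899/3859120 = 8372779287/28298926960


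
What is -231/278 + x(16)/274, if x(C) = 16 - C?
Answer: -231/278 ≈ -0.83094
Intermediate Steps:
-231/278 + x(16)/274 = -231/278 + (16 - 1*16)/274 = -231*1/278 + (16 - 16)*(1/274) = -231/278 + 0*(1/274) = -231/278 + 0 = -231/278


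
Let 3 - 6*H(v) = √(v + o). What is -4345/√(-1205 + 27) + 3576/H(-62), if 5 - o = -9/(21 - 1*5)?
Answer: 343296/349 + 4345*I*√1178/1178 + 28608*I*√903/349 ≈ 983.66 + 2589.8*I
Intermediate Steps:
o = 89/16 (o = 5 - (-9)/(21 - 1*5) = 5 - (-9)/(21 - 5) = 5 - (-9)/16 = 5 - 1*(-9/16) = 5 + 9/16 = 89/16 ≈ 5.5625)
H(v) = ½ - √(89/16 + v)/6 (H(v) = ½ - √(v + 89/16)/6 = ½ - √(89/16 + v)/6)
-4345/√(-1205 + 27) + 3576/H(-62) = -4345/√(-1205 + 27) + 3576/(½ - √(89 + 16*(-62))/24) = -4345*(-I*√1178/1178) + 3576/(½ - √(89 - 992)/24) = -4345*(-I*√1178/1178) + 3576/(½ - I*√903/24) = -(-4345)*I*√1178/1178 + 3576/(½ - I*√903/24) = 4345*I*√1178/1178 + 3576/(½ - I*√903/24) = 3576/(½ - I*√903/24) + 4345*I*√1178/1178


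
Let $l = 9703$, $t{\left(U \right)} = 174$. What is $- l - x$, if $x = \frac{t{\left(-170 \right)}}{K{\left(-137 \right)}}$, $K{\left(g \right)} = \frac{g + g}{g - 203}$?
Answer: $- \frac{1358891}{137} \approx -9918.9$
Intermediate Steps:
$K{\left(g \right)} = \frac{2 g}{-203 + g}$
$x = \frac{29580}{137}$ ($x = \frac{174}{2 \left(-137\right) \frac{1}{-203 - 137}} = \frac{174}{2 \left(-137\right) \frac{1}{-340}} = \frac{174}{2 \left(-137\right) \left(- \frac{1}{340}\right)} = \frac{174}{\frac{137}{170}} = 174 \cdot \frac{170}{137} = \frac{29580}{137} \approx 215.91$)
$- l - x = \left(-1\right) 9703 - \frac{29580}{137} = -9703 - \frac{29580}{137} = - \frac{1358891}{137}$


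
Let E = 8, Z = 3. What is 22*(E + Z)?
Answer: 242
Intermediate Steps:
22*(E + Z) = 22*(8 + 3) = 22*11 = 242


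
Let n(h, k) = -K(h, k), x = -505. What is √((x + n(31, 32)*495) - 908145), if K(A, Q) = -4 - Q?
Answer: I*√890830 ≈ 943.84*I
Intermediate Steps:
n(h, k) = 4 + k (n(h, k) = -(-4 - k) = 4 + k)
√((x + n(31, 32)*495) - 908145) = √((-505 + (4 + 32)*495) - 908145) = √((-505 + 36*495) - 908145) = √((-505 + 17820) - 908145) = √(17315 - 908145) = √(-890830) = I*√890830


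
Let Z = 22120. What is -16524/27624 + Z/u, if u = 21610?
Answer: 2116327/4974622 ≈ 0.42542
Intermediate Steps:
-16524/27624 + Z/u = -16524/27624 + 22120/21610 = -16524*1/27624 + 22120*(1/21610) = -1377/2302 + 2212/2161 = 2116327/4974622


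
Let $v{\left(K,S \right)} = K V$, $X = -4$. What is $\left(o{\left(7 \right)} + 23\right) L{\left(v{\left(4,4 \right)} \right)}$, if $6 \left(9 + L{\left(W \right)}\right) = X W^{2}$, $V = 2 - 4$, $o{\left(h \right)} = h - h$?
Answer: $- \frac{3565}{3} \approx -1188.3$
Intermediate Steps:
$o{\left(h \right)} = 0$
$V = -2$
$v{\left(K,S \right)} = - 2 K$ ($v{\left(K,S \right)} = K \left(-2\right) = - 2 K$)
$L{\left(W \right)} = -9 - \frac{2 W^{2}}{3}$ ($L{\left(W \right)} = -9 + \frac{\left(-4\right) W^{2}}{6} = -9 - \frac{2 W^{2}}{3}$)
$\left(o{\left(7 \right)} + 23\right) L{\left(v{\left(4,4 \right)} \right)} = \left(0 + 23\right) \left(-9 - \frac{2 \left(\left(-2\right) 4\right)^{2}}{3}\right) = 23 \left(-9 - \frac{2 \left(-8\right)^{2}}{3}\right) = 23 \left(-9 - \frac{128}{3}\right) = 23 \left(- \frac{155}{3}\right) = - \frac{3565}{3}$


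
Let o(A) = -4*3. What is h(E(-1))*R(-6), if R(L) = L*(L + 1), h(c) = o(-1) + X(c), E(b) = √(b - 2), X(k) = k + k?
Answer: -360 + 60*I*√3 ≈ -360.0 + 103.92*I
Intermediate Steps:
o(A) = -12
X(k) = 2*k
E(b) = √(-2 + b)
h(c) = -12 + 2*c
R(L) = L*(1 + L)
h(E(-1))*R(-6) = (-12 + 2*√(-2 - 1))*(-6*(1 - 6)) = (-12 + 2*√(-3))*(-6*(-5)) = (-12 + 2*(I*√3))*30 = (-12 + 2*I*√3)*30 = -360 + 60*I*√3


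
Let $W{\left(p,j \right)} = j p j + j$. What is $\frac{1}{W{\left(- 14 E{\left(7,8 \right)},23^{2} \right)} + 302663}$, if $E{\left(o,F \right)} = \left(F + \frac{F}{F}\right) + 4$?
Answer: $- \frac{1}{50627870} \approx -1.9752 \cdot 10^{-8}$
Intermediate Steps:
$E{\left(o,F \right)} = 5 + F$ ($E{\left(o,F \right)} = \left(F + 1\right) + 4 = \left(1 + F\right) + 4 = 5 + F$)
$W{\left(p,j \right)} = j + p j^{2}$ ($W{\left(p,j \right)} = p j^{2} + j = j + p j^{2}$)
$\frac{1}{W{\left(- 14 E{\left(7,8 \right)},23^{2} \right)} + 302663} = \frac{1}{23^{2} \left(1 + 23^{2} \left(- 14 \left(5 + 8\right)\right)\right) + 302663} = \frac{1}{529 \left(1 + 529 \left(\left(-14\right) 13\right)\right) + 302663} = \frac{1}{529 \left(1 + 529 \left(-182\right)\right) + 302663} = \frac{1}{529 \left(1 - 96278\right) + 302663} = \frac{1}{529 \left(-96277\right) + 302663} = \frac{1}{-50930533 + 302663} = \frac{1}{-50627870} = - \frac{1}{50627870}$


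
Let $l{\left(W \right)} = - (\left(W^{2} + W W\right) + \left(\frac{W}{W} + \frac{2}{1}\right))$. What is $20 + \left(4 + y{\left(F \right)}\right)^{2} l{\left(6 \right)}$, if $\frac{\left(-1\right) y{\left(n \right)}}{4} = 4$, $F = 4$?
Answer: $-10780$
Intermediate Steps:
$y{\left(n \right)} = -16$ ($y{\left(n \right)} = \left(-4\right) 4 = -16$)
$l{\left(W \right)} = -3 - 2 W^{2}$ ($l{\left(W \right)} = - (\left(W^{2} + W^{2}\right) + \left(1 + 2 \cdot 1\right)) = - (2 W^{2} + \left(1 + 2\right)) = - (2 W^{2} + 3) = - (3 + 2 W^{2}) = -3 - 2 W^{2}$)
$20 + \left(4 + y{\left(F \right)}\right)^{2} l{\left(6 \right)} = 20 + \left(4 - 16\right)^{2} \left(-3 - 2 \cdot 6^{2}\right) = 20 + \left(-12\right)^{2} \left(-3 - 72\right) = 20 + 144 \left(-3 - 72\right) = 20 + 144 \left(-75\right) = 20 - 10800 = -10780$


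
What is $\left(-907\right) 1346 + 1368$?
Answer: $-1219454$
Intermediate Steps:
$\left(-907\right) 1346 + 1368 = -1220822 + 1368 = -1219454$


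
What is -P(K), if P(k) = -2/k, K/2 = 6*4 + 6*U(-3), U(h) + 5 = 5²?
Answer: 1/144 ≈ 0.0069444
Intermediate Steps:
U(h) = 20 (U(h) = -5 + 5² = -5 + 25 = 20)
K = 288 (K = 2*(6*4 + 6*20) = 2*(24 + 120) = 2*144 = 288)
-P(K) = -(-2)/288 = -1*(-1/144) = 1/144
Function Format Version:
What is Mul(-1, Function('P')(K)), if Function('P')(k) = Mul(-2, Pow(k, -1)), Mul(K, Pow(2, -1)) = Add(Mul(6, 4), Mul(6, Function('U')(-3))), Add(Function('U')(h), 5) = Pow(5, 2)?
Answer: Rational(1, 144) ≈ 0.0069444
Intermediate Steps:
Function('U')(h) = 20 (Function('U')(h) = Add(-5, Pow(5, 2)) = Add(-5, 25) = 20)
K = 288 (K = Mul(2, Add(Mul(6, 4), Mul(6, 20))) = Mul(2, Add(24, 120)) = Mul(2, 144) = 288)
Mul(-1, Function('P')(K)) = Mul(-1, Mul(-2, Pow(288, -1))) = Mul(-1, Mul(-2, Rational(1, 288))) = Mul(-1, Rational(-1, 144)) = Rational(1, 144)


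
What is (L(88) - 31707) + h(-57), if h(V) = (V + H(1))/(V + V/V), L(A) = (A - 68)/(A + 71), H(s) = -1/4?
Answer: -1129235621/35616 ≈ -31706.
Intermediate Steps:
H(s) = -¼ (H(s) = -1*¼ = -¼)
L(A) = (-68 + A)/(71 + A)
h(V) = (-¼ + V)/(1 + V) (h(V) = (V - ¼)/(V + V/V) = (-¼ + V)/(V + 1) = (-¼ + V)/(1 + V))
(L(88) - 31707) + h(-57) = ((-68 + 88)/(71 + 88) - 31707) + (-¼ - 57)/(1 - 57) = (20/159 - 31707) - 229/4/(-56) = ((1/159)*20 - 31707) - 1/56*(-229/4) = (20/159 - 31707) + 229/224 = -5041393/159 + 229/224 = -1129235621/35616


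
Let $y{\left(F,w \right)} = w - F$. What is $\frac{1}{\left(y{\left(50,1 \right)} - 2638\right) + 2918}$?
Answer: $\frac{1}{231} \approx 0.004329$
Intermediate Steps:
$\frac{1}{\left(y{\left(50,1 \right)} - 2638\right) + 2918} = \frac{1}{\left(\left(1 - 50\right) - 2638\right) + 2918} = \frac{1}{\left(-49 - 2638\right) + 2918} = \frac{1}{-2687 + 2918} = \frac{1}{231}$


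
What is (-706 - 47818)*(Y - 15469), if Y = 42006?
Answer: -1287681388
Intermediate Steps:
(-706 - 47818)*(Y - 15469) = (-706 - 47818)*(42006 - 15469) = -48524*26537 = -1287681388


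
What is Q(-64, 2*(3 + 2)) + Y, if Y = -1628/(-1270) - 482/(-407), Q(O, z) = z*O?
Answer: -164767432/258445 ≈ -637.53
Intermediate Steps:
Q(O, z) = O*z
Y = 637368/258445 (Y = -1628*(-1/1270) - 482*(-1/407) = 814/635 + 482/407 = 637368/258445 ≈ 2.4662)
Q(-64, 2*(3 + 2)) + Y = -128*(3 + 2) + 637368/258445 = -128*5 + 637368/258445 = -64*10 + 637368/258445 = -640 + 637368/258445 = -164767432/258445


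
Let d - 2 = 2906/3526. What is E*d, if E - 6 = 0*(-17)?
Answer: 29874/1763 ≈ 16.945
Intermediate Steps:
E = 6 (E = 6 + 0*(-17) = 6 + 0 = 6)
d = 4979/1763 (d = 2 + 2906/3526 = 2 + 2906*(1/3526) = 2 + 1453/1763 = 4979/1763 ≈ 2.8242)
E*d = 6*(4979/1763) = 29874/1763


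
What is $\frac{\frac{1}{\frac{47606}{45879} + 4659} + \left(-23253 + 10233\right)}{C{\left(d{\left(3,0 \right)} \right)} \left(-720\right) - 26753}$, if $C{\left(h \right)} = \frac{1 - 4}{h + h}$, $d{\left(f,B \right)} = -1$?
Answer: $\frac{2783648182461}{5950636032211} \approx 0.46779$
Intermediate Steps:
$C{\left(h \right)} = - \frac{3}{2 h}$
$\frac{\frac{1}{\frac{47606}{45879} + 4659} + \left(-23253 + 10233\right)}{C{\left(d{\left(3,0 \right)} \right)} \left(-720\right) - 26753} = \frac{\frac{1}{\frac{47606}{45879} + 4659} + \left(-23253 + 10233\right)}{- \frac{3}{2 \left(-1\right)} \left(-720\right) - 26753} = \frac{\frac{1}{47606 \cdot \frac{1}{45879} + 4659} - 13020}{\left(- \frac{3}{2}\right) \left(-1\right) \left(-720\right) - 26753} = \frac{\frac{1}{\frac{47606}{45879} + 4659} - 13020}{\frac{3}{2} \left(-720\right) - 26753} = \frac{\frac{1}{\frac{213797867}{45879}} - 13020}{-1080 - 26753} = \frac{\frac{45879}{213797867} - 13020}{-27833} = \left(- \frac{2783648182461}{213797867}\right) \left(- \frac{1}{27833}\right) = \frac{2783648182461}{5950636032211}$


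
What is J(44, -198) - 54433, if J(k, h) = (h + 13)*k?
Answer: -62573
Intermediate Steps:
J(k, h) = k*(13 + h) (J(k, h) = (13 + h)*k = k*(13 + h))
J(44, -198) - 54433 = 44*(13 - 198) - 54433 = 44*(-185) - 54433 = -8140 - 54433 = -62573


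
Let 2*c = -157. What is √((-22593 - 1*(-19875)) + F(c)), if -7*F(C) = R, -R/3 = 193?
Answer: I*√129129/7 ≈ 51.335*I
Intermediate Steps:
R = -579 (R = -3*193 = -579)
c = -157/2 (c = (½)*(-157) = -157/2 ≈ -78.500)
F(C) = 579/7 (F(C) = -⅐*(-579) = 579/7)
√((-22593 - 1*(-19875)) + F(c)) = √((-22593 - 1*(-19875)) + 579/7) = √((-22593 + 19875) + 579/7) = √(-2718 + 579/7) = √(-18447/7) = I*√129129/7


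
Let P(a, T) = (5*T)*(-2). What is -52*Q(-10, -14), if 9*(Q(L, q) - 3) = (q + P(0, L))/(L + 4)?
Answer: -1976/27 ≈ -73.185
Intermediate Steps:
P(a, T) = -10*T
Q(L, q) = 3 + (q - 10*L)/(9*(4 + L)) (Q(L, q) = 3 + ((q - 10*L)/(L + 4))/9 = 3 + ((q - 10*L)/(4 + L))/9 = 3 + (q - 10*L)/(9*(4 + L)))
-52*Q(-10, -14) = -52*(108 - 14 + 17*(-10))/(9*(4 - 10)) = -52*(108 - 14 - 170)/(9*(-6)) = -52*(-1)*(-76)/(9*6) = -52*38/27 = -1976/27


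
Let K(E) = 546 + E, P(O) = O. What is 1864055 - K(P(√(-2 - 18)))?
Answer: 1863509 - 2*I*√5 ≈ 1.8635e+6 - 4.4721*I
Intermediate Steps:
1864055 - K(P(√(-2 - 18))) = 1864055 - (546 + √(-2 - 18)) = 1864055 - (546 + √(-20)) = 1864055 - (546 + 2*I*√5) = 1864055 + (-546 - 2*I*√5) = 1863509 - 2*I*√5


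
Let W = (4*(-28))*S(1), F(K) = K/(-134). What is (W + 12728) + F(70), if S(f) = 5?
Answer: 815221/67 ≈ 12167.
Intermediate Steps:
F(K) = -K/134 (F(K) = K*(-1/134) = -K/134)
W = -560 (W = (4*(-28))*5 = -112*5 = -560)
(W + 12728) + F(70) = (-560 + 12728) - 1/134*70 = 12168 - 35/67 = 815221/67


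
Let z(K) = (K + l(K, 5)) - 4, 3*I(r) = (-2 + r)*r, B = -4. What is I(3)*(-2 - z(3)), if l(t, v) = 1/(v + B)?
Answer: -2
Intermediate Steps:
I(r) = r*(-2 + r)/3 (I(r) = ((-2 + r)*r)/3 = (r*(-2 + r))/3 = r*(-2 + r)/3)
l(t, v) = 1/(-4 + v) (l(t, v) = 1/(v - 4) = 1/(-4 + v))
z(K) = -3 + K (z(K) = (K + 1/(-4 + 5)) - 4 = (K + 1/1) - 4 = (K + 1) - 4 = (1 + K) - 4 = -3 + K)
I(3)*(-2 - z(3)) = ((⅓)*3*(-2 + 3))*(-2 - (-3 + 3)) = ((⅓)*3*1)*(-2 - 1*0) = 1*(-2 + 0) = 1*(-2) = -2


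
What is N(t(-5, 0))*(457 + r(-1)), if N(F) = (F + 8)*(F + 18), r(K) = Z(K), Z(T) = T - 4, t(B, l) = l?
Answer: 65088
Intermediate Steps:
Z(T) = -4 + T
r(K) = -4 + K
N(F) = (8 + F)*(18 + F)
N(t(-5, 0))*(457 + r(-1)) = (144 + 0² + 26*0)*(457 + (-4 - 1)) = (144 + 0 + 0)*(457 - 5) = 144*452 = 65088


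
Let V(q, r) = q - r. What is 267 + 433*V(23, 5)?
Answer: 8061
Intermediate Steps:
267 + 433*V(23, 5) = 267 + 433*(23 - 1*5) = 267 + 433*(23 - 5) = 267 + 433*18 = 267 + 7794 = 8061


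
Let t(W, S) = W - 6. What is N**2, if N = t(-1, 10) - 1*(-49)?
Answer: 1764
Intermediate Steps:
t(W, S) = -6 + W
N = 42 (N = (-6 - 1) - 1*(-49) = -7 + 49 = 42)
N**2 = 42**2 = 1764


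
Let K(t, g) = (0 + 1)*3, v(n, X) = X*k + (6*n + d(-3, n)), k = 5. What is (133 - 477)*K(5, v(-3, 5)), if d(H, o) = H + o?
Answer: -1032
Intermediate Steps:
v(n, X) = -3 + 5*X + 7*n (v(n, X) = X*5 + (6*n + (-3 + n)) = 5*X + (-3 + 7*n) = -3 + 5*X + 7*n)
K(t, g) = 3 (K(t, g) = 1*3 = 3)
(133 - 477)*K(5, v(-3, 5)) = (133 - 477)*3 = -344*3 = -1032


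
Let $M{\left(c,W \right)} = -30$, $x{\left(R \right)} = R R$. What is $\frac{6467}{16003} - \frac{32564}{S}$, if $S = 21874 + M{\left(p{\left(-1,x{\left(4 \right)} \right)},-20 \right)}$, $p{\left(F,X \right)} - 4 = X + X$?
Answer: $- \frac{94964136}{87392383} \approx -1.0866$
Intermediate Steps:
$x{\left(R \right)} = R^{2}$
$p{\left(F,X \right)} = 4 + 2 X$ ($p{\left(F,X \right)} = 4 + \left(X + X\right) = 4 + 2 X$)
$S = 21844$ ($S = 21874 - 30 = 21844$)
$\frac{6467}{16003} - \frac{32564}{S} = \frac{6467}{16003} - \frac{32564}{21844} = 6467 \cdot \frac{1}{16003} - \frac{8141}{5461} = \frac{6467}{16003} - \frac{8141}{5461} = - \frac{94964136}{87392383}$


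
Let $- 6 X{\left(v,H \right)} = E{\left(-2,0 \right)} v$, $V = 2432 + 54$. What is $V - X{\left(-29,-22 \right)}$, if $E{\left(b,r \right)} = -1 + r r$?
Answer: $\frac{14945}{6} \approx 2490.8$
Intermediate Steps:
$E{\left(b,r \right)} = -1 + r^{2}$
$V = 2486$
$X{\left(v,H \right)} = \frac{v}{6}$ ($X{\left(v,H \right)} = - \frac{\left(-1 + 0^{2}\right) v}{6} = - \frac{\left(-1 + 0\right) v}{6} = - \frac{\left(-1\right) v}{6} = \frac{v}{6}$)
$V - X{\left(-29,-22 \right)} = 2486 - \frac{1}{6} \left(-29\right) = 2486 - - \frac{29}{6} = 2486 + \frac{29}{6} = \frac{14945}{6}$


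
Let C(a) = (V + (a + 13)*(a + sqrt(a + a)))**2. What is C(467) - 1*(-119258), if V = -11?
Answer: 50458087059 + 215183040*sqrt(934) ≈ 5.7034e+10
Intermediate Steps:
C(a) = (-11 + (13 + a)*(a + sqrt(2)*sqrt(a)))**2 (C(a) = (-11 + (a + 13)*(a + sqrt(a + a)))**2 = (-11 + (13 + a)*(a + sqrt(2*a)))**2 = (-11 + (13 + a)*(a + sqrt(2)*sqrt(a)))**2)
C(467) - 1*(-119258) = (-11 + 467**2 + 13*467 + sqrt(2)*467**(3/2) + 13*sqrt(2)*sqrt(467))**2 - 1*(-119258) = (-11 + 218089 + 6071 + sqrt(2)*(467*sqrt(467)) + 13*sqrt(934))**2 + 119258 = (-11 + 218089 + 6071 + 467*sqrt(934) + 13*sqrt(934))**2 + 119258 = (224149 + 480*sqrt(934))**2 + 119258 = 119258 + (224149 + 480*sqrt(934))**2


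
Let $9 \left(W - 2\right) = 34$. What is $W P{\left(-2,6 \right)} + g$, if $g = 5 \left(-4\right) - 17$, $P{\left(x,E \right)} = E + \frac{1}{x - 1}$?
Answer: $- \frac{115}{27} \approx -4.2593$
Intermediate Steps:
$W = \frac{52}{9}$ ($W = 2 + \frac{1}{9} \cdot 34 = 2 + \frac{34}{9} = \frac{52}{9} \approx 5.7778$)
$P{\left(x,E \right)} = E + \frac{1}{-1 + x}$
$g = -37$ ($g = -20 - 17 = -37$)
$W P{\left(-2,6 \right)} + g = \frac{52 \frac{1 - 6 + 6 \left(-2\right)}{-1 - 2}}{9} - 37 = \frac{52 \frac{1 - 6 - 12}{-3}}{9} - 37 = \frac{52 \left(\left(- \frac{1}{3}\right) \left(-17\right)\right)}{9} - 37 = \frac{52}{9} \cdot \frac{17}{3} - 37 = \frac{884}{27} - 37 = - \frac{115}{27}$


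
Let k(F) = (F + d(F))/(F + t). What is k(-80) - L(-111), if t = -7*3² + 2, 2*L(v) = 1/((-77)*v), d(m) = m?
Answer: 911633/803418 ≈ 1.1347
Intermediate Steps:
L(v) = -1/(154*v) (L(v) = (1/((-77)*v))/2 = (-1/(77*v))/2 = -1/(154*v))
t = -61 (t = -7*9 + 2 = -63 + 2 = -61)
k(F) = 2*F/(-61 + F) (k(F) = (F + F)/(F - 61) = (2*F)/(-61 + F) = 2*F/(-61 + F))
k(-80) - L(-111) = 2*(-80)/(-61 - 80) - (-1)/(154*(-111)) = 2*(-80)/(-141) - (-1)*(-1)/(154*111) = 2*(-80)*(-1/141) - 1*1/17094 = 160/141 - 1/17094 = 911633/803418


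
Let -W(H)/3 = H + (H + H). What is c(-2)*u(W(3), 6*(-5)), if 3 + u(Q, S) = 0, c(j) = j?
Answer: 6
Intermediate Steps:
W(H) = -9*H (W(H) = -3*(H + (H + H)) = -3*(H + 2*H) = -9*H)
u(Q, S) = -3 (u(Q, S) = -3 + 0 = -3)
c(-2)*u(W(3), 6*(-5)) = -2*(-3) = 6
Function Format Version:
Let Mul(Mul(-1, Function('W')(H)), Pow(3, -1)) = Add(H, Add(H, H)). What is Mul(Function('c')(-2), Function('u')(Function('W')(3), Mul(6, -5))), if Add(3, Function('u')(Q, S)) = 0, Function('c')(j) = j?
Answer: 6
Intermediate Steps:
Function('W')(H) = Mul(-9, H) (Function('W')(H) = Mul(-3, Add(H, Add(H, H))) = Mul(-3, Add(H, Mul(2, H))) = Mul(-3, Mul(3, H)) = Mul(-9, H))
Function('u')(Q, S) = -3 (Function('u')(Q, S) = Add(-3, 0) = -3)
Mul(Function('c')(-2), Function('u')(Function('W')(3), Mul(6, -5))) = Mul(-2, -3) = 6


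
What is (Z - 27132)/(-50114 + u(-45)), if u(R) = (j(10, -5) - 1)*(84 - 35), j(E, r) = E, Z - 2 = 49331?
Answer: -22201/49673 ≈ -0.44694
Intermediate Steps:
Z = 49333 (Z = 2 + 49331 = 49333)
u(R) = 441 (u(R) = (10 - 1)*(84 - 35) = 9*49 = 441)
(Z - 27132)/(-50114 + u(-45)) = (49333 - 27132)/(-50114 + 441) = 22201/(-49673) = 22201*(-1/49673) = -22201/49673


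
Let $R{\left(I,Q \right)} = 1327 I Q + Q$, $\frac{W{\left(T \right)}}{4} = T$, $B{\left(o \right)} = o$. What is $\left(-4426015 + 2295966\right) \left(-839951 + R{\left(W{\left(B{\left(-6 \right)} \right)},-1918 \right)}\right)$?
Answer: $-128319679237155$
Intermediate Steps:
$W{\left(T \right)} = 4 T$
$R{\left(I,Q \right)} = Q + 1327 I Q$ ($R{\left(I,Q \right)} = 1327 I Q + Q = Q + 1327 I Q$)
$\left(-4426015 + 2295966\right) \left(-839951 + R{\left(W{\left(B{\left(-6 \right)} \right)},-1918 \right)}\right) = \left(-4426015 + 2295966\right) \left(-839951 - 1918 \left(1 + 1327 \cdot 4 \left(-6\right)\right)\right) = - 2130049 \left(-839951 - 1918 \left(1 + 1327 \left(-24\right)\right)\right) = - 2130049 \left(-839951 - 1918 \left(1 - 31848\right)\right) = - 2130049 \left(-839951 - -61082546\right) = - 2130049 \left(-839951 + 61082546\right) = \left(-2130049\right) 60242595 = -128319679237155$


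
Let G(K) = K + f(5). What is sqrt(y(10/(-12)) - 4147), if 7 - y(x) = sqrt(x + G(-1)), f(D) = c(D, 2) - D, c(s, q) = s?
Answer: sqrt(-149040 - 6*I*sqrt(66))/6 ≈ 0.010522 - 64.343*I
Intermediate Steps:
f(D) = 0 (f(D) = D - D = 0)
G(K) = K (G(K) = K + 0 = K)
y(x) = 7 - sqrt(-1 + x) (y(x) = 7 - sqrt(x - 1) = 7 - sqrt(-1 + x))
sqrt(y(10/(-12)) - 4147) = sqrt((7 - sqrt(-1 + 10/(-12))) - 4147) = sqrt((7 - sqrt(-1 + 10*(-1/12))) - 4147) = sqrt((7 - sqrt(-1 - 5/6)) - 4147) = sqrt((7 - sqrt(-11/6)) - 4147) = sqrt((7 - I*sqrt(66)/6) - 4147) = sqrt(-4140 - I*sqrt(66)/6)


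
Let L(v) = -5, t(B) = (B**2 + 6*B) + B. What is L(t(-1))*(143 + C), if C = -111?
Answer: -160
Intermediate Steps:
t(B) = B**2 + 7*B
L(t(-1))*(143 + C) = -5*(143 - 111) = -5*32 = -160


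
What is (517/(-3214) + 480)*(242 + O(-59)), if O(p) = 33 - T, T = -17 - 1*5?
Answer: 458034291/3214 ≈ 1.4251e+5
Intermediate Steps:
T = -22 (T = -17 - 5 = -22)
O(p) = 55 (O(p) = 33 - 1*(-22) = 33 + 22 = 55)
(517/(-3214) + 480)*(242 + O(-59)) = (517/(-3214) + 480)*(242 + 55) = (517*(-1/3214) + 480)*297 = (-517/3214 + 480)*297 = (1542203/3214)*297 = 458034291/3214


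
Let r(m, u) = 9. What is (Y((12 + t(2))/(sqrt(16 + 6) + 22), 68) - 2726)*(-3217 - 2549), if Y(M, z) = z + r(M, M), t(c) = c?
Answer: 15274134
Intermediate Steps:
Y(M, z) = 9 + z (Y(M, z) = z + 9 = 9 + z)
(Y((12 + t(2))/(sqrt(16 + 6) + 22), 68) - 2726)*(-3217 - 2549) = ((9 + 68) - 2726)*(-3217 - 2549) = (77 - 2726)*(-5766) = -2649*(-5766) = 15274134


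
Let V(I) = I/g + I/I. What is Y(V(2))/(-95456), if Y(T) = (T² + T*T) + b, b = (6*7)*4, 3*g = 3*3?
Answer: -781/429552 ≈ -0.0018182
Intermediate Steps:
g = 3 (g = (3*3)/3 = (⅓)*9 = 3)
b = 168 (b = 42*4 = 168)
V(I) = 1 + I/3 (V(I) = I/3 + I/I = I*(⅓) + 1 = I/3 + 1 = 1 + I/3)
Y(T) = 168 + 2*T² (Y(T) = (T² + T*T) + 168 = (T² + T²) + 168 = 2*T² + 168 = 168 + 2*T²)
Y(V(2))/(-95456) = (168 + 2*(1 + (⅓)*2)²)/(-95456) = (168 + 2*(1 + ⅔)²)*(-1/95456) = (168 + 2*(5/3)²)*(-1/95456) = (168 + 2*(25/9))*(-1/95456) = (168 + 50/9)*(-1/95456) = (1562/9)*(-1/95456) = -781/429552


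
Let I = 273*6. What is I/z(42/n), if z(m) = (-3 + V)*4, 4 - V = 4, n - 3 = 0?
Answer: -273/2 ≈ -136.50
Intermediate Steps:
n = 3 (n = 3 + 0 = 3)
V = 0 (V = 4 - 1*4 = 4 - 4 = 0)
z(m) = -12 (z(m) = (-3 + 0)*4 = -3*4 = -12)
I = 1638
I/z(42/n) = 1638/(-12) = 1638*(-1/12) = -273/2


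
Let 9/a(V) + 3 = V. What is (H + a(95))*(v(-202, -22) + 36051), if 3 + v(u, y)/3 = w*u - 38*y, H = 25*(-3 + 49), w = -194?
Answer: 8259133113/46 ≈ 1.7955e+8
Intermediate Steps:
H = 1150 (H = 25*46 = 1150)
a(V) = 9/(-3 + V)
v(u, y) = -9 - 582*u - 114*y (v(u, y) = -9 + 3*(-194*u - 38*y) = -9 + (-582*u - 114*y) = -9 - 582*u - 114*y)
(H + a(95))*(v(-202, -22) + 36051) = (1150 + 9/(-3 + 95))*((-9 - 582*(-202) - 114*(-22)) + 36051) = (1150 + 9/92)*((-9 + 117564 + 2508) + 36051) = (1150 + 9*(1/92))*(120063 + 36051) = (1150 + 9/92)*156114 = (105809/92)*156114 = 8259133113/46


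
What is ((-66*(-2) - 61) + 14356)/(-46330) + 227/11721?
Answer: -158581957/543033930 ≈ -0.29203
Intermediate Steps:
((-66*(-2) - 61) + 14356)/(-46330) + 227/11721 = ((132 - 61) + 14356)*(-1/46330) + 227*(1/11721) = (71 + 14356)*(-1/46330) + 227/11721 = 14427*(-1/46330) + 227/11721 = -14427/46330 + 227/11721 = -158581957/543033930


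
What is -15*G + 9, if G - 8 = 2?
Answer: -141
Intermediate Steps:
G = 10 (G = 8 + 2 = 10)
-15*G + 9 = -15*10 + 9 = -150 + 9 = -141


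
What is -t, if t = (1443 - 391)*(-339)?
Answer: 356628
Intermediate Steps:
t = -356628 (t = 1052*(-339) = -356628)
-t = -1*(-356628) = 356628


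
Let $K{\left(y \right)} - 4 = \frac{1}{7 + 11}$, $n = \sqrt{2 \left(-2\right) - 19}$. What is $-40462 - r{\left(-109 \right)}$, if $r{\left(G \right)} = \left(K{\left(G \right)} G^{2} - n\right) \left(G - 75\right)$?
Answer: $\frac{79428638}{9} - 184 i \sqrt{23} \approx 8.8254 \cdot 10^{6} - 882.43 i$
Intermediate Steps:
$n = i \sqrt{23}$ ($n = \sqrt{-4 - 19} = \sqrt{-23} = i \sqrt{23} \approx 4.7958 i$)
$K{\left(y \right)} = \frac{73}{18}$ ($K{\left(y \right)} = 4 + \frac{1}{7 + 11} = 4 + \frac{1}{18} = \frac{73}{18}$)
$r{\left(G \right)} = \left(-75 + G\right) \left(\frac{73 G^{2}}{18} - i \sqrt{23}\right)$ ($r{\left(G \right)} = \left(\frac{73 G^{2}}{18} - i \sqrt{23}\right) \left(G - 75\right) = \left(\frac{73 G^{2}}{18} - i \sqrt{23}\right) \left(-75 + G\right) = \left(-75 + G\right) \left(\frac{73 G^{2}}{18} - i \sqrt{23}\right)$)
$-40462 - r{\left(-109 \right)} = -40462 - \left(- \frac{1825 \left(-109\right)^{2}}{6} + \frac{73 \left(-109\right)^{3}}{18} + 75 i \sqrt{23} - i \left(-109\right) \sqrt{23}\right) = -40462 - \left(\left(- \frac{1825}{6}\right) 11881 + \frac{73}{18} \left(-1295029\right) + 75 i \sqrt{23} + 109 i \sqrt{23}\right) = -40462 - \left(- \frac{21682825}{6} - \frac{94537117}{18} + 75 i \sqrt{23} + 109 i \sqrt{23}\right) = -40462 - \left(- \frac{79792796}{9} + 184 i \sqrt{23}\right) = -40462 + \left(\frac{79792796}{9} - 184 i \sqrt{23}\right) = \frac{79428638}{9} - 184 i \sqrt{23}$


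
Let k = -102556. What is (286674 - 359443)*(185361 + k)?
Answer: -6025637045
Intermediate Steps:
(286674 - 359443)*(185361 + k) = (286674 - 359443)*(185361 - 102556) = -72769*82805 = -6025637045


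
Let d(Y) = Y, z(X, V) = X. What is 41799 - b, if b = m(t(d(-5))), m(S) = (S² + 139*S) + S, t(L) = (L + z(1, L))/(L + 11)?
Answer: 377027/9 ≈ 41892.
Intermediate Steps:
t(L) = (1 + L)/(11 + L) (t(L) = (L + 1)/(L + 11) = (1 + L)/(11 + L))
m(S) = S² + 140*S
b = -836/9 (b = ((1 - 5)/(11 - 5))*(140 + (1 - 5)/(11 - 5)) = (-4/6)*(140 - 4/6) = ((⅙)*(-4))*(140 + (⅙)*(-4)) = -2*(140 - ⅔)/3 = -⅔*418/3 = -836/9 ≈ -92.889)
41799 - b = 41799 - 1*(-836/9) = 41799 + 836/9 = 377027/9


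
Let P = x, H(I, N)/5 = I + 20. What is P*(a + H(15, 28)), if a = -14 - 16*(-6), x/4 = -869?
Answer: -893332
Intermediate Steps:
H(I, N) = 100 + 5*I (H(I, N) = 5*(I + 20) = 5*(20 + I) = 100 + 5*I)
x = -3476 (x = 4*(-869) = -3476)
a = 82 (a = -14 + 96 = 82)
P = -3476
P*(a + H(15, 28)) = -3476*(82 + (100 + 5*15)) = -3476*(82 + (100 + 75)) = -3476*(82 + 175) = -3476*257 = -893332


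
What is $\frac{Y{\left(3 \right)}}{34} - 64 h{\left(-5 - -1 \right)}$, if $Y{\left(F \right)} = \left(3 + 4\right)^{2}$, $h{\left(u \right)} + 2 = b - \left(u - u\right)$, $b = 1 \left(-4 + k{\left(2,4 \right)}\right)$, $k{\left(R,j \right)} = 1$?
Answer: $\frac{10929}{34} \approx 321.44$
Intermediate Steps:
$b = -3$ ($b = 1 \left(-4 + 1\right) = 1 \left(-3\right) = -3$)
$h{\left(u \right)} = -5$ ($h{\left(u \right)} = -2 - 3 = -5$)
$Y{\left(F \right)} = 49$ ($Y{\left(F \right)} = 7^{2} = 49$)
$\frac{Y{\left(3 \right)}}{34} - 64 h{\left(-5 - -1 \right)} = \frac{49}{34} - -320 = 49 \cdot \frac{1}{34} + 320 = \frac{49}{34} + 320 = \frac{10929}{34}$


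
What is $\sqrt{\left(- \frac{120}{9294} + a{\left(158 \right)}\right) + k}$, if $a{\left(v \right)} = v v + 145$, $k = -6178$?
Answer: $\frac{7 \sqrt{927000599}}{1549} \approx 137.59$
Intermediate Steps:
$a{\left(v \right)} = 145 + v^{2}$ ($a{\left(v \right)} = v^{2} + 145 = 145 + v^{2}$)
$\sqrt{\left(- \frac{120}{9294} + a{\left(158 \right)}\right) + k} = \sqrt{\left(- \frac{120}{9294} + \left(145 + 158^{2}\right)\right) - 6178} = \sqrt{\left(\left(-120\right) \frac{1}{9294} + \left(145 + 24964\right)\right) - 6178} = \sqrt{\left(- \frac{20}{1549} + 25109\right) - 6178} = \sqrt{\frac{38893821}{1549} - 6178} = \sqrt{\frac{29324099}{1549}} = \frac{7 \sqrt{927000599}}{1549}$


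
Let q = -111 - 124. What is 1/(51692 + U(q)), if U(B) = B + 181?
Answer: 1/51638 ≈ 1.9366e-5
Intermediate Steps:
q = -235
U(B) = 181 + B
1/(51692 + U(q)) = 1/(51692 + (181 - 235)) = 1/(51692 - 54) = 1/51638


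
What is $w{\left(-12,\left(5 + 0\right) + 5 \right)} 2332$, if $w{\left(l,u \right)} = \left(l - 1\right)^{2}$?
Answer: $394108$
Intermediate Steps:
$w{\left(l,u \right)} = \left(-1 + l\right)^{2}$
$w{\left(-12,\left(5 + 0\right) + 5 \right)} 2332 = \left(-1 - 12\right)^{2} \cdot 2332 = \left(-13\right)^{2} \cdot 2332 = 169 \cdot 2332 = 394108$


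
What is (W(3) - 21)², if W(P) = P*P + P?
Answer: 81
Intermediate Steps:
W(P) = P + P² (W(P) = P² + P = P + P²)
(W(3) - 21)² = (3*(1 + 3) - 21)² = (3*4 - 21)² = (12 - 21)² = (-9)² = 81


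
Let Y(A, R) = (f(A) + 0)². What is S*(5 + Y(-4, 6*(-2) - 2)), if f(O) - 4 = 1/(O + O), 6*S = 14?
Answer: 2989/64 ≈ 46.703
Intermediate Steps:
S = 7/3 (S = (⅙)*14 = 7/3 ≈ 2.3333)
f(O) = 4 + 1/(2*O) (f(O) = 4 + 1/(O + O) = 4 + 1/(2*O))
Y(A, R) = (4 + 1/(2*A))² (Y(A, R) = ((4 + 1/(2*A)) + 0)² = (4 + 1/(2*A))²)
S*(5 + Y(-4, 6*(-2) - 2)) = 7*(5 + (¼)*(1 + 8*(-4))²/(-4)²)/3 = 7*(5 + (¼)*(1/16)*(1 - 32)²)/3 = 7*(5 + (¼)*(1/16)*(-31)²)/3 = 7*(5 + (¼)*(1/16)*961)/3 = 7*(5 + 961/64)/3 = (7/3)*(1281/64) = 2989/64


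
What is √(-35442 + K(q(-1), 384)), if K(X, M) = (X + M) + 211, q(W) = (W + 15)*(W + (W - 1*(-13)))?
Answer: I*√34693 ≈ 186.26*I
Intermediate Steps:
q(W) = (13 + 2*W)*(15 + W) (q(W) = (15 + W)*(W + (W + 13)) = (15 + W)*(W + (13 + W)) = (15 + W)*(13 + 2*W) = (13 + 2*W)*(15 + W))
K(X, M) = 211 + M + X (K(X, M) = (M + X) + 211 = 211 + M + X)
√(-35442 + K(q(-1), 384)) = √(-35442 + (211 + 384 + (195 + 2*(-1)² + 43*(-1)))) = √(-35442 + (211 + 384 + (195 + 2*1 - 43))) = √(-35442 + (211 + 384 + (195 + 2 - 43))) = √(-35442 + (211 + 384 + 154)) = √(-35442 + 749) = √(-34693) = I*√34693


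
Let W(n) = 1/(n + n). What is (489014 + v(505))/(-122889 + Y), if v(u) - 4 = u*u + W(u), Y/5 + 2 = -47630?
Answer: -751483431/364659490 ≈ -2.0608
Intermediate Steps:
Y = -238160 (Y = -10 + 5*(-47630) = -10 - 238150 = -238160)
W(n) = 1/(2*n)
v(u) = 4 + u² + 1/(2*u) (v(u) = 4 + (u*u + 1/(2*u)) = 4 + (u² + 1/(2*u)) = 4 + u² + 1/(2*u))
(489014 + v(505))/(-122889 + Y) = (489014 + (4 + 505² + (½)/505))/(-122889 - 238160) = (489014 + (4 + 255025 + (½)*(1/505)))/(-361049) = (489014 + (4 + 255025 + 1/1010))*(-1/361049) = (489014 + 257579291/1010)*(-1/361049) = (751483431/1010)*(-1/361049) = -751483431/364659490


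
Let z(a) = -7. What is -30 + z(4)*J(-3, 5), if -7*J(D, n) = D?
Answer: -33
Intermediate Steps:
J(D, n) = -D/7
-30 + z(4)*J(-3, 5) = -30 - (-1)*(-3) = -30 - 7*3/7 = -30 - 3 = -33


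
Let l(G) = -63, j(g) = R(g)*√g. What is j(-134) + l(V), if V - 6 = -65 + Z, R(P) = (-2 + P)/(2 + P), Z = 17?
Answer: -63 + 34*I*√134/33 ≈ -63.0 + 11.927*I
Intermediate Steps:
R(P) = (-2 + P)/(2 + P)
j(g) = √g*(-2 + g)/(2 + g) (j(g) = ((-2 + g)/(2 + g))*√g = √g*(-2 + g)/(2 + g))
V = -42 (V = 6 + (-65 + 17) = 6 - 48 = -42)
j(-134) + l(V) = √(-134)*(-2 - 134)/(2 - 134) - 63 = (I*√134)*(-136)/(-132) - 63 = (I*√134)*(-1/132)*(-136) - 63 = 34*I*√134/33 - 63 = -63 + 34*I*√134/33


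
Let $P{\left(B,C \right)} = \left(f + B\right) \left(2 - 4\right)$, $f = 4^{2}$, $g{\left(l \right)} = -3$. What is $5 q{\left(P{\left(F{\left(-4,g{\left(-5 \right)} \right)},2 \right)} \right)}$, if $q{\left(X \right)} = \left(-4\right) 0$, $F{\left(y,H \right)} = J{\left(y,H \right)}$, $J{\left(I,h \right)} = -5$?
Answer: $0$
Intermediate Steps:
$F{\left(y,H \right)} = -5$
$f = 16$
$P{\left(B,C \right)} = -32 - 2 B$ ($P{\left(B,C \right)} = \left(16 + B\right) \left(2 - 4\right) = \left(16 + B\right) \left(-2\right) = -32 - 2 B$)
$q{\left(X \right)} = 0$
$5 q{\left(P{\left(F{\left(-4,g{\left(-5 \right)} \right)},2 \right)} \right)} = 5 \cdot 0 = 0$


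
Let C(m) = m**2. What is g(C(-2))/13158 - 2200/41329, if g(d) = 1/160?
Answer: -4631574671/87009117120 ≈ -0.053231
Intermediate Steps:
g(d) = 1/160
g(C(-2))/13158 - 2200/41329 = (1/160)/13158 - 2200/41329 = (1/160)*(1/13158) - 2200*1/41329 = 1/2105280 - 2200/41329 = -4631574671/87009117120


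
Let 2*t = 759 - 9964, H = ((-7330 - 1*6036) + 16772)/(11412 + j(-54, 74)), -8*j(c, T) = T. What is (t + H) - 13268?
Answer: -1630155503/91222 ≈ -17870.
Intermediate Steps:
j(c, T) = -T/8
H = 13624/45611 (H = ((-7330 - 1*6036) + 16772)/(11412 - 1/8*74) = ((-7330 - 6036) + 16772)/(11412 - 37/4) = (-13366 + 16772)/(45611/4) = 3406*(4/45611) = 13624/45611 ≈ 0.29870)
t = -9205/2 (t = (759 - 9964)/2 = (1/2)*(-9205) = -9205/2 ≈ -4602.5)
(t + H) - 13268 = (-9205/2 + 13624/45611) - 13268 = -419822007/91222 - 13268 = -1630155503/91222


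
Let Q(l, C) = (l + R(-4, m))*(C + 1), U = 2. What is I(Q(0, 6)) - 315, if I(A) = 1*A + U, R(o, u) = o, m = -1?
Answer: -341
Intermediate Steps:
Q(l, C) = (1 + C)*(-4 + l) (Q(l, C) = (l - 4)*(C + 1) = (-4 + l)*(1 + C) = (1 + C)*(-4 + l))
I(A) = 2 + A (I(A) = 1*A + 2 = A + 2 = 2 + A)
I(Q(0, 6)) - 315 = (2 + (-4 + 0 - 4*6 + 6*0)) - 315 = (2 + (-4 + 0 - 24 + 0)) - 315 = (2 - 28) - 315 = -26 - 315 = -341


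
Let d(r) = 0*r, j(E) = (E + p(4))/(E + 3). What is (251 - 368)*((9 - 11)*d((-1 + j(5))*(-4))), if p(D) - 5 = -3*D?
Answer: 0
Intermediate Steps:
p(D) = 5 - 3*D
j(E) = (-7 + E)/(3 + E) (j(E) = (E + (5 - 3*4))/(E + 3) = (E + (5 - 12))/(3 + E) = (E - 7)/(3 + E) = (-7 + E)/(3 + E))
d(r) = 0
(251 - 368)*((9 - 11)*d((-1 + j(5))*(-4))) = (251 - 368)*((9 - 11)*0) = -(-234)*0 = -117*0 = 0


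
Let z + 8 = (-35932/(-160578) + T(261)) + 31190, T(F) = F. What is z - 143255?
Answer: -8977255702/80289 ≈ -1.1181e+5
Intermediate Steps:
z = 2524544993/80289 (z = -8 + ((-35932/(-160578) + 261) + 31190) = -8 + ((-35932*(-1/160578) + 261) + 31190) = -8 + ((17966/80289 + 261) + 31190) = -8 + (20973395/80289 + 31190) = -8 + 2525187305/80289 = 2524544993/80289 ≈ 31443.)
z - 143255 = 2524544993/80289 - 143255 = -8977255702/80289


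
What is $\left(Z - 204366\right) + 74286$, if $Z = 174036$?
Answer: $43956$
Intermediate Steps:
$\left(Z - 204366\right) + 74286 = \left(174036 - 204366\right) + 74286 = -30330 + 74286 = 43956$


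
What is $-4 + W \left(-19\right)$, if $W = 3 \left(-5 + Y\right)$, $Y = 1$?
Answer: $224$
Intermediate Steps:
$W = -12$ ($W = 3 \left(-5 + 1\right) = 3 \left(-4\right) = -12$)
$-4 + W \left(-19\right) = -4 - -228 = -4 + 228 = 224$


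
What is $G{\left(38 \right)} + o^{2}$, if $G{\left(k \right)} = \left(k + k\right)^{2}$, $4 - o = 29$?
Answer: $6401$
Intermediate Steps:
$o = -25$ ($o = 4 - 29 = -25$)
$G{\left(k \right)} = 4 k^{2}$ ($G{\left(k \right)} = \left(2 k\right)^{2} = 4 k^{2}$)
$G{\left(38 \right)} + o^{2} = 4 \cdot 38^{2} + \left(-25\right)^{2} = 4 \cdot 1444 + 625 = 5776 + 625 = 6401$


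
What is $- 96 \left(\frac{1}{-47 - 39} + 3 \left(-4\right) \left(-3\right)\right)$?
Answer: $- \frac{148560}{43} \approx -3454.9$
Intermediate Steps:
$- 96 \left(\frac{1}{-47 - 39} + 3 \left(-4\right) \left(-3\right)\right) = - 96 \left(\frac{1}{-86} - -36\right) = - 96 \left(- \frac{1}{86} + 36\right) = \left(-96\right) \frac{3095}{86} = - \frac{148560}{43}$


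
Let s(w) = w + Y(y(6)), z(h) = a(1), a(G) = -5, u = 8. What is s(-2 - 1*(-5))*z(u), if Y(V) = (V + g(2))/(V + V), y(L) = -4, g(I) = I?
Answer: -65/4 ≈ -16.250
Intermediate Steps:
Y(V) = (2 + V)/(2*V) (Y(V) = (V + 2)/(V + V) = (2 + V)/((2*V)) = (2 + V)*(1/(2*V)) = (2 + V)/(2*V))
z(h) = -5
s(w) = 1/4 + w (s(w) = w + (1/2)*(2 - 4)/(-4) = w + (1/2)*(-1/4)*(-2) = w + 1/4 = 1/4 + w)
s(-2 - 1*(-5))*z(u) = (1/4 + (-2 - 1*(-5)))*(-5) = (1/4 + (-2 + 5))*(-5) = (1/4 + 3)*(-5) = (13/4)*(-5) = -65/4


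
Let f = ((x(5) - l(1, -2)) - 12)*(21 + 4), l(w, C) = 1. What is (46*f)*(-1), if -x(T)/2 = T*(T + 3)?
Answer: 106950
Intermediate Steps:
x(T) = -2*T*(3 + T) (x(T) = -2*T*(T + 3) = -2*T*(3 + T))
f = -2325 (f = ((-2*5*(3 + 5) - 1*1) - 12)*(21 + 4) = ((-2*5*8 - 1) - 12)*25 = ((-80 - 1) - 12)*25 = (-81 - 12)*25 = -93*25 = -2325)
(46*f)*(-1) = (46*(-2325))*(-1) = -106950*(-1) = 106950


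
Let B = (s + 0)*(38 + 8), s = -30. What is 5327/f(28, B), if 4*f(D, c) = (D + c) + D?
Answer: -5327/331 ≈ -16.094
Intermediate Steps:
B = -1380 (B = (-30 + 0)*(38 + 8) = -30*46 = -1380)
f(D, c) = D/2 + c/4 (f(D, c) = ((D + c) + D)/4 = (c + 2*D)/4 = D/2 + c/4)
5327/f(28, B) = 5327/((½)*28 + (¼)*(-1380)) = 5327/(14 - 345) = 5327/(-331) = 5327*(-1/331) = -5327/331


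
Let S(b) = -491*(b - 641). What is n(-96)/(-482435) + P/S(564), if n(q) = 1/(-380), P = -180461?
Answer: -33083066925493/6930979617100 ≈ -4.7732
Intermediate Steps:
S(b) = 314731 - 491*b (S(b) = -491*(-641 + b) = 314731 - 491*b)
n(q) = -1/380
n(-96)/(-482435) + P/S(564) = -1/380/(-482435) - 180461/(314731 - 491*564) = -1/380*(-1/482435) - 180461/(314731 - 276924) = 1/183325300 - 180461/37807 = -33083066925493/6930979617100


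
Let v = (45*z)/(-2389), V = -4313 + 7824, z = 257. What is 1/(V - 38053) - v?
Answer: 399475841/82520838 ≈ 4.8409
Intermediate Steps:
V = 3511
v = -11565/2389 (v = (45*257)/(-2389) = 11565*(-1/2389) = -11565/2389 ≈ -4.8409)
1/(V - 38053) - v = 1/(3511 - 38053) - 1*(-11565/2389) = 1/(-34542) + 11565/2389 = -1/34542 + 11565/2389 = 399475841/82520838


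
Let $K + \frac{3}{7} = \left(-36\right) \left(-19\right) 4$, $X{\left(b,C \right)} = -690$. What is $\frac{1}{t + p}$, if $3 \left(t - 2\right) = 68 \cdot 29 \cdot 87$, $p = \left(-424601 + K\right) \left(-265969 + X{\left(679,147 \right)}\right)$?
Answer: $\frac{7}{787459893552} \approx 8.8893 \cdot 10^{-12}$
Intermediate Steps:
$K = \frac{19149}{7}$ ($K = - \frac{3}{7} + \left(-36\right) \left(-19\right) 4 = - \frac{3}{7} + 684 \cdot 4 = - \frac{3}{7} + 2736 = \frac{19149}{7} \approx 2735.6$)
$p = \frac{787459493222}{7}$ ($p = \left(-424601 + \frac{19149}{7}\right) \left(-265969 - 690\right) = \left(- \frac{2953058}{7}\right) \left(-266659\right) = \frac{787459493222}{7} \approx 1.1249 \cdot 10^{11}$)
$t = 57190$ ($t = 2 + \frac{68 \cdot 29 \cdot 87}{3} = 2 + \frac{1972 \cdot 87}{3} = 2 + \frac{1}{3} \cdot 171564 = 2 + 57188 = 57190$)
$\frac{1}{t + p} = \frac{1}{57190 + \frac{787459493222}{7}} = \frac{1}{\frac{787459893552}{7}} = \frac{7}{787459893552}$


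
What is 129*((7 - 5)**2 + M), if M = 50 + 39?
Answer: 11997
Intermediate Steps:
M = 89
129*((7 - 5)**2 + M) = 129*((7 - 5)**2 + 89) = 129*(2**2 + 89) = 129*(4 + 89) = 129*93 = 11997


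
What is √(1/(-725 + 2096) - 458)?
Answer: I*√860874207/1371 ≈ 21.401*I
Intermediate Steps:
√(1/(-725 + 2096) - 458) = √(1/1371 - 458) = √(-627917/1371) = I*√860874207/1371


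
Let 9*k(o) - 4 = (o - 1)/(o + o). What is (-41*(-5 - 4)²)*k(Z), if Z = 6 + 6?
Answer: -13161/8 ≈ -1645.1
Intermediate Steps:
Z = 12
k(o) = 4/9 + (-1 + o)/(18*o) (k(o) = 4/9 + ((o - 1)/(o + o))/9 = 4/9 + ((-1 + o)/((2*o)))/9 = 4/9 + ((-1 + o)*(1/(2*o)))/9 = 4/9 + ((-1 + o)/(2*o))/9 = 4/9 + (-1 + o)/(18*o))
(-41*(-5 - 4)²)*k(Z) = (-41*(-5 - 4)²)*((1/18)*(-1 + 9*12)/12) = (-41*(-9)²)*((1/18)*(1/12)*(-1 + 108)) = (-41*81)*((1/18)*(1/12)*107) = -3321*107/216 = -13161/8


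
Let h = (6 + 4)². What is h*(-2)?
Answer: -200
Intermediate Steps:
h = 100 (h = 10² = 100)
h*(-2) = 100*(-2) = -200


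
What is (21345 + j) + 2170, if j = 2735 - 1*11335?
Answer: 14915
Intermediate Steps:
j = -8600 (j = 2735 - 11335 = -8600)
(21345 + j) + 2170 = (21345 - 8600) + 2170 = 12745 + 2170 = 14915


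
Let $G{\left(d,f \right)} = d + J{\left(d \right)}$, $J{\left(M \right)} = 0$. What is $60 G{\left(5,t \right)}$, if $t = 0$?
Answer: $300$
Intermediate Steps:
$G{\left(d,f \right)} = d$ ($G{\left(d,f \right)} = d + 0 = d$)
$60 G{\left(5,t \right)} = 60 \cdot 5 = 300$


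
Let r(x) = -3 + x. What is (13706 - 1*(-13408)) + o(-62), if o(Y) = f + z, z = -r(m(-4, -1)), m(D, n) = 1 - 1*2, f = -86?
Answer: 27032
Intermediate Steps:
m(D, n) = -1 (m(D, n) = 1 - 2 = -1)
z = 4 (z = -(-3 - 1) = -1*(-4) = 4)
o(Y) = -82 (o(Y) = -86 + 4 = -82)
(13706 - 1*(-13408)) + o(-62) = (13706 - 1*(-13408)) - 82 = (13706 + 13408) - 82 = 27114 - 82 = 27032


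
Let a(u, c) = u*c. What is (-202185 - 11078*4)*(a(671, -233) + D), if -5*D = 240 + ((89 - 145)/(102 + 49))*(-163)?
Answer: 29107433831501/755 ≈ 3.8553e+10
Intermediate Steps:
a(u, c) = c*u
D = -45368/755 (D = -(240 + ((89 - 145)/(102 + 49))*(-163))/5 = -(240 - 56/151*(-163))/5 = -(240 + 9128/151)/5 = -⅕*45368/151 = -45368/755 ≈ -60.090)
(-202185 - 11078*4)*(a(671, -233) + D) = (-202185 - 11078*4)*(-233*671 - 45368/755) = (-202185 - 44312)*(-156343 - 45368/755) = -246497*(-118084333/755) = 29107433831501/755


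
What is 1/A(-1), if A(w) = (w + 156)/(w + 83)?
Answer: 82/155 ≈ 0.52903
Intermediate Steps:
A(w) = (156 + w)/(83 + w)
1/A(-1) = 1/((156 - 1)/(83 - 1)) = 1/(155/82) = 82/155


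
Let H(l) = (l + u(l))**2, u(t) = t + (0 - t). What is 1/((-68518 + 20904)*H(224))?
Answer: -1/2389080064 ≈ -4.1857e-10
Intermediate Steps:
u(t) = 0 (u(t) = t - t = 0)
H(l) = l**2 (H(l) = (l + 0)**2 = l**2)
1/((-68518 + 20904)*H(224)) = 1/((-68518 + 20904)*(224**2)) = 1/(-47614*50176) = -1/47614*1/50176 = -1/2389080064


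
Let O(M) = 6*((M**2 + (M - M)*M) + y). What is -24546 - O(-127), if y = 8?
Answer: -121368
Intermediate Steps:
O(M) = 48 + 6*M**2 (O(M) = 6*((M**2 + (M - M)*M) + 8) = 6*((M**2 + 0*M) + 8) = 6*((M**2 + 0) + 8) = 6*(M**2 + 8) = 6*(8 + M**2) = 48 + 6*M**2)
-24546 - O(-127) = -24546 - (48 + 6*(-127)**2) = -24546 - (48 + 6*16129) = -24546 - (48 + 96774) = -24546 - 1*96822 = -24546 - 96822 = -121368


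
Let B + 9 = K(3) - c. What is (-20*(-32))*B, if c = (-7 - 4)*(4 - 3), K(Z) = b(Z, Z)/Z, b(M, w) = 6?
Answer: 2560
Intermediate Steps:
K(Z) = 6/Z
c = -11 (c = -11*1 = -11)
B = 4 (B = -9 + (6/3 - 1*(-11)) = -9 + (6*(1/3) + 11) = -9 + (2 + 11) = -9 + 13 = 4)
(-20*(-32))*B = -20*(-32)*4 = 640*4 = 2560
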